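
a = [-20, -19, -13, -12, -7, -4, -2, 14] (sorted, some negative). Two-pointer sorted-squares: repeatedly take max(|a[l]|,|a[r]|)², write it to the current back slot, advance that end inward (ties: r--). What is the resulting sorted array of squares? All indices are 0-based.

[0,7] |-20|>|14| out[7]=400 → l++
[1,7] |-19|>|14| out[6]=361 → l++
[2,7] |-13|<=|14| out[5]=196 → r--
[2,6] |-13|>|-2| out[4]=169 → l++
[3,6] |-12|>|-2| out[3]=144 → l++
[4,6] |-7|>|-2| out[2]=49 → l++
[5,6] |-4|>|-2| out[1]=16 → l++
[6,6] |-2|<=|-2| out[0]=4 → r--

[4, 16, 49, 144, 169, 196, 361, 400]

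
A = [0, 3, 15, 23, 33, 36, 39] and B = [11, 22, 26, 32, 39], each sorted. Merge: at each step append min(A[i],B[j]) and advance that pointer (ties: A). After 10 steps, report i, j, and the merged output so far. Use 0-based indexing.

[i=0,j=0] A[i]=0<=B[j]=11 take 0 → i++
[i=1,j=0] A[i]=3<=B[j]=11 take 3 → i++
[i=2,j=0] A[i]=15>B[j]=11 take 11 → j++
[i=2,j=1] A[i]=15<=B[j]=22 take 15 → i++
[i=3,j=1] A[i]=23>B[j]=22 take 22 → j++
[i=3,j=2] A[i]=23<=B[j]=26 take 23 → i++
[i=4,j=2] A[i]=33>B[j]=26 take 26 → j++
[i=4,j=3] A[i]=33>B[j]=32 take 32 → j++
[i=4,j=4] A[i]=33<=B[j]=39 take 33 → i++
[i=5,j=4] A[i]=36<=B[j]=39 take 36 → i++

i=6, j=4, merged so far=[0, 3, 11, 15, 22, 23, 26, 32, 33, 36]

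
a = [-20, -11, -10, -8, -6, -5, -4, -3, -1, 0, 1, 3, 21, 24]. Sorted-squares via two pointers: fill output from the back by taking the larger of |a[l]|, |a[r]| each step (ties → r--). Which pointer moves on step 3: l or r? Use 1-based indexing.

l=1 r=14: |-20|<=|24| out[14]=576, r--
l=1 r=13: |-20|<=|21| out[13]=441, r--
l=1 r=12: |-20|>|3| out[12]=400, l++

l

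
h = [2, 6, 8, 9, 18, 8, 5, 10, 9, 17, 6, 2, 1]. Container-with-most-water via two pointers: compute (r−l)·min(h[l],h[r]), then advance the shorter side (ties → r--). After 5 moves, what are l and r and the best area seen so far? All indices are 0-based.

l=2, r=9, best area=54

[0,12] min(2,1)*12=12 best=12 * → r--
[0,11] min(2,2)*11=22 best=22 * → r--
[0,10] min(2,6)*10=20 best=22 → l++
[1,10] min(6,6)*9=54 best=54 * → r--
[1,9] min(6,17)*8=48 best=54 → l++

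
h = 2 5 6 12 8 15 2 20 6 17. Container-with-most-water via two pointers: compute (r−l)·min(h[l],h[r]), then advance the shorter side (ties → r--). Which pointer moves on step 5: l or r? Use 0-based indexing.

l=0 r=9: min(2,17)*9=18 best=18 *, l++
l=1 r=9: min(5,17)*8=40 best=40 *, l++
l=2 r=9: min(6,17)*7=42 best=42 *, l++
l=3 r=9: min(12,17)*6=72 best=72 *, l++
l=4 r=9: min(8,17)*5=40 best=72, l++

l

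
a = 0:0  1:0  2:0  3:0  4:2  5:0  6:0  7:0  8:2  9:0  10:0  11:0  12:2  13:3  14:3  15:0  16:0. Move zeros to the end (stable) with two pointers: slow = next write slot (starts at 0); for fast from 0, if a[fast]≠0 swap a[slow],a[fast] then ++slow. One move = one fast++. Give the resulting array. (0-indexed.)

slow=0 fast=0: a[fast]=0, fast++
slow=0 fast=1: a[fast]=0, fast++
slow=0 fast=2: a[fast]=0, fast++
slow=0 fast=3: a[fast]=0, fast++
slow=0 fast=4: a[fast]=2≠0 swap→a[0]=2, slow++,fast++
slow=1 fast=5: a[fast]=0, fast++
slow=1 fast=6: a[fast]=0, fast++
slow=1 fast=7: a[fast]=0, fast++
slow=1 fast=8: a[fast]=2≠0 swap→a[1]=2, slow++,fast++
slow=2 fast=9: a[fast]=0, fast++
slow=2 fast=10: a[fast]=0, fast++
slow=2 fast=11: a[fast]=0, fast++
slow=2 fast=12: a[fast]=2≠0 swap→a[2]=2, slow++,fast++
slow=3 fast=13: a[fast]=3≠0 swap→a[3]=3, slow++,fast++
slow=4 fast=14: a[fast]=3≠0 swap→a[4]=3, slow++,fast++
slow=5 fast=15: a[fast]=0, fast++
slow=5 fast=16: a[fast]=0, fast++

[2, 2, 2, 3, 3, 0, 0, 0, 0, 0, 0, 0, 0, 0, 0, 0, 0]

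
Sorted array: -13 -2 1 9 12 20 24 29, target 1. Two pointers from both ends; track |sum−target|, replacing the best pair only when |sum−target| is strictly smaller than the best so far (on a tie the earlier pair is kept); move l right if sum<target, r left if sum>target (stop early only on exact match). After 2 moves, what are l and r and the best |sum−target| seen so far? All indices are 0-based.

[0,7] -13+29=16 d=15 * → r--
[0,6] -13+24=11 d=10 * → r--

l=0, r=5, best |Δ|=10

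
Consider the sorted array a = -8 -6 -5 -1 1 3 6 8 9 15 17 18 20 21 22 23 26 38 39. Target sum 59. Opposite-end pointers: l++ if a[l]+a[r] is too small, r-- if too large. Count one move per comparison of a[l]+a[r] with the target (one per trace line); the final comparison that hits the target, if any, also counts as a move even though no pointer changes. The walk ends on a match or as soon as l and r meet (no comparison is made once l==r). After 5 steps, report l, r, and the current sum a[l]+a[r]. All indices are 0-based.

l=0 r=18: -8+39=31 <59, l++
l=1 r=18: -6+39=33 <59, l++
l=2 r=18: -5+39=34 <59, l++
l=3 r=18: -1+39=38 <59, l++
l=4 r=18: 1+39=40 <59, l++

l=5, r=18, sum=42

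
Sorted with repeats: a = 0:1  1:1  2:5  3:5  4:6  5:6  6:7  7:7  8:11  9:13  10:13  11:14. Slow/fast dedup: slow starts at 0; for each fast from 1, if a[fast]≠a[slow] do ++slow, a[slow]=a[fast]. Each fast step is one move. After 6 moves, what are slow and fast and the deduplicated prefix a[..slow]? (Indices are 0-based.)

(s=0,f=1) a[fast]=1=a[slow] dup → fast++
(s=0,f=2) a[fast]=5≠a[slow]=1 write a[1]=5 → slow++,fast++
(s=1,f=3) a[fast]=5=a[slow] dup → fast++
(s=1,f=4) a[fast]=6≠a[slow]=5 write a[2]=6 → slow++,fast++
(s=2,f=5) a[fast]=6=a[slow] dup → fast++
(s=2,f=6) a[fast]=7≠a[slow]=6 write a[3]=7 → slow++,fast++

slow=3, fast=7, prefix=[1, 5, 6, 7]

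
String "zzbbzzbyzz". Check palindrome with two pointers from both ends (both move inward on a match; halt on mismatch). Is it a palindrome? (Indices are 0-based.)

not a palindrome (mismatch at 2,7)

[0,9] 'z'=='z' → l++,r--
[1,8] 'z'=='z' → l++,r--
[2,7] 'b'!='y' → stop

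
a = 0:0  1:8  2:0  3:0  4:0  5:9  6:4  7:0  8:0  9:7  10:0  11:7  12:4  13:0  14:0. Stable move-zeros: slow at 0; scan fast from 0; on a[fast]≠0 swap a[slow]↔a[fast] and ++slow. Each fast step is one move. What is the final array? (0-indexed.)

[8, 9, 4, 7, 7, 4, 0, 0, 0, 0, 0, 0, 0, 0, 0]

slow=0 fast=0: a[fast]=0, fast++
slow=0 fast=1: a[fast]=8≠0 swap→a[0]=8, slow++,fast++
slow=1 fast=2: a[fast]=0, fast++
slow=1 fast=3: a[fast]=0, fast++
slow=1 fast=4: a[fast]=0, fast++
slow=1 fast=5: a[fast]=9≠0 swap→a[1]=9, slow++,fast++
slow=2 fast=6: a[fast]=4≠0 swap→a[2]=4, slow++,fast++
slow=3 fast=7: a[fast]=0, fast++
slow=3 fast=8: a[fast]=0, fast++
slow=3 fast=9: a[fast]=7≠0 swap→a[3]=7, slow++,fast++
slow=4 fast=10: a[fast]=0, fast++
slow=4 fast=11: a[fast]=7≠0 swap→a[4]=7, slow++,fast++
slow=5 fast=12: a[fast]=4≠0 swap→a[5]=4, slow++,fast++
slow=6 fast=13: a[fast]=0, fast++
slow=6 fast=14: a[fast]=0, fast++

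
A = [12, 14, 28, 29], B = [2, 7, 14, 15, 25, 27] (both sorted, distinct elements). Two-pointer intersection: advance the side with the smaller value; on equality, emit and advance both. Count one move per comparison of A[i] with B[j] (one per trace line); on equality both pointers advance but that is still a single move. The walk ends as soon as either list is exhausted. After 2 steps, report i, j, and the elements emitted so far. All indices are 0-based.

i=0, j=2, emitted=[]

[i=0,j=0] 12>2 → j++
[i=0,j=1] 12>7 → j++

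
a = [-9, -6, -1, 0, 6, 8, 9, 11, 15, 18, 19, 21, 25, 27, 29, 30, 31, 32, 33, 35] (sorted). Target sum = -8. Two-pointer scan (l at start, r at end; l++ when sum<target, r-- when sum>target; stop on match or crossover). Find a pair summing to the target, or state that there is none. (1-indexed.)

l=1 r=20: -9+35=26 >-8, r--
l=1 r=19: -9+33=24 >-8, r--
l=1 r=18: -9+32=23 >-8, r--
l=1 r=17: -9+31=22 >-8, r--
l=1 r=16: -9+30=21 >-8, r--
l=1 r=15: -9+29=20 >-8, r--
l=1 r=14: -9+27=18 >-8, r--
l=1 r=13: -9+25=16 >-8, r--
l=1 r=12: -9+21=12 >-8, r--
l=1 r=11: -9+19=10 >-8, r--
l=1 r=10: -9+18=9 >-8, r--
l=1 r=9: -9+15=6 >-8, r--
l=1 r=8: -9+11=2 >-8, r--
l=1 r=7: -9+9=0 >-8, r--
l=1 r=6: -9+8=-1 >-8, r--
l=1 r=5: -9+6=-3 >-8, r--
l=1 r=4: -9+0=-9 <-8, l++
l=2 r=4: -6+0=-6 >-8, r--
l=2 r=3: -6+-1=-7 >-8, r--

no pair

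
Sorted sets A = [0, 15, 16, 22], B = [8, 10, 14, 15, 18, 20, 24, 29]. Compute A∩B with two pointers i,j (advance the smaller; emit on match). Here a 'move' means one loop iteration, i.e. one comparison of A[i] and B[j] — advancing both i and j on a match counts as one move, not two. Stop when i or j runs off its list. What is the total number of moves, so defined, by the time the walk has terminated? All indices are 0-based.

i=0 j=0: 0<8, i++
i=1 j=0: 15>8, j++
i=1 j=1: 15>10, j++
i=1 j=2: 15>14, j++
i=1 j=3: 15==15 emit, i++,j++
i=2 j=4: 16<18, i++
i=3 j=4: 22>18, j++
i=3 j=5: 22>20, j++
i=3 j=6: 22<24, i++

9 moves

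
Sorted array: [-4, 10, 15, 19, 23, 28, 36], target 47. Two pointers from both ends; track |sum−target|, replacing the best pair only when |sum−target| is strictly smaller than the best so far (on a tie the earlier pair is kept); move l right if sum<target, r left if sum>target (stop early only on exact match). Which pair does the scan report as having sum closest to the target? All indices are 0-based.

pair (19, 28) with sum 47 (|Δ|=0)

[0,6] -4+36=32 d=15 * → l++
[1,6] 10+36=46 d=1 * → l++
[2,6] 15+36=51 d=4 → r--
[2,5] 15+28=43 d=4 → l++
[3,5] 19+28=47 d=0 * → stop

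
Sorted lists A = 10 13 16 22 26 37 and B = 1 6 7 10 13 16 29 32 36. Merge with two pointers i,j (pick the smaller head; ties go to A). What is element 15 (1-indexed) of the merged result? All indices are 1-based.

merged[15] = 37

[i=1,j=1] A[i]=10>B[j]=1 take 1 → j++
[i=1,j=2] A[i]=10>B[j]=6 take 6 → j++
[i=1,j=3] A[i]=10>B[j]=7 take 7 → j++
[i=1,j=4] A[i]=10<=B[j]=10 take 10 → i++
[i=2,j=4] A[i]=13>B[j]=10 take 10 → j++
[i=2,j=5] A[i]=13<=B[j]=13 take 13 → i++
[i=3,j=5] A[i]=16>B[j]=13 take 13 → j++
[i=3,j=6] A[i]=16<=B[j]=16 take 16 → i++
[i=4,j=6] A[i]=22>B[j]=16 take 16 → j++
[i=4,j=7] A[i]=22<=B[j]=29 take 22 → i++
[i=5,j=7] A[i]=26<=B[j]=29 take 26 → i++
[i=6,j=7] A[i]=37>B[j]=29 take 29 → j++
[i=6,j=8] A[i]=37>B[j]=32 take 32 → j++
[i=6,j=9] A[i]=37>B[j]=36 take 36 → j++
[i=6,j=10] B done, take A[i]=37 → i++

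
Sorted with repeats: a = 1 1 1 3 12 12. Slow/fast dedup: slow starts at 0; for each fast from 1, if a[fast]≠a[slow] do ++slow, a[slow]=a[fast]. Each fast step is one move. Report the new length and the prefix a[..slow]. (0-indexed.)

slow=0 fast=1: a[fast]=1=a[slow] dup, fast++
slow=0 fast=2: a[fast]=1=a[slow] dup, fast++
slow=0 fast=3: a[fast]=3≠a[slow]=1 write a[1]=3, slow++,fast++
slow=1 fast=4: a[fast]=12≠a[slow]=3 write a[2]=12, slow++,fast++
slow=2 fast=5: a[fast]=12=a[slow] dup, fast++

length 3; prefix = [1, 3, 12]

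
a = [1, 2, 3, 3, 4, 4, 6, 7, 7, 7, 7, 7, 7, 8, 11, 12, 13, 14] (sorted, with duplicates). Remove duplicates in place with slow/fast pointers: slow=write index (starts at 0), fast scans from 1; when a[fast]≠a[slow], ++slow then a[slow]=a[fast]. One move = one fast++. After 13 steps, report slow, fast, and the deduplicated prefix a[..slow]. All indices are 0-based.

slow=6, fast=14, prefix=[1, 2, 3, 4, 6, 7, 8]

(s=0,f=1) a[fast]=2≠a[slow]=1 write a[1]=2 → slow++,fast++
(s=1,f=2) a[fast]=3≠a[slow]=2 write a[2]=3 → slow++,fast++
(s=2,f=3) a[fast]=3=a[slow] dup → fast++
(s=2,f=4) a[fast]=4≠a[slow]=3 write a[3]=4 → slow++,fast++
(s=3,f=5) a[fast]=4=a[slow] dup → fast++
(s=3,f=6) a[fast]=6≠a[slow]=4 write a[4]=6 → slow++,fast++
(s=4,f=7) a[fast]=7≠a[slow]=6 write a[5]=7 → slow++,fast++
(s=5,f=8) a[fast]=7=a[slow] dup → fast++
(s=5,f=9) a[fast]=7=a[slow] dup → fast++
(s=5,f=10) a[fast]=7=a[slow] dup → fast++
(s=5,f=11) a[fast]=7=a[slow] dup → fast++
(s=5,f=12) a[fast]=7=a[slow] dup → fast++
(s=5,f=13) a[fast]=8≠a[slow]=7 write a[6]=8 → slow++,fast++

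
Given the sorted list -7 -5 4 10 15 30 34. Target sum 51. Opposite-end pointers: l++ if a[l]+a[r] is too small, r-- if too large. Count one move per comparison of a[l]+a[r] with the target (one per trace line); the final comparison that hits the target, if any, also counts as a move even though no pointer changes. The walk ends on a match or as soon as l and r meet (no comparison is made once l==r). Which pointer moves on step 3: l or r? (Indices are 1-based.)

l=1 r=7: -7+34=27 <51, l++
l=2 r=7: -5+34=29 <51, l++
l=3 r=7: 4+34=38 <51, l++

l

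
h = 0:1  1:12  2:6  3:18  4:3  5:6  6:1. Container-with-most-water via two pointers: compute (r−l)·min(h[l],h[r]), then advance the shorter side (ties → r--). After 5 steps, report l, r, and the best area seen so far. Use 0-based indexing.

l=2, r=3, best area=24

l=0 r=6: min(1,1)*6=6 best=6 *, r--
l=0 r=5: min(1,6)*5=5 best=6, l++
l=1 r=5: min(12,6)*4=24 best=24 *, r--
l=1 r=4: min(12,3)*3=9 best=24, r--
l=1 r=3: min(12,18)*2=24 best=24, l++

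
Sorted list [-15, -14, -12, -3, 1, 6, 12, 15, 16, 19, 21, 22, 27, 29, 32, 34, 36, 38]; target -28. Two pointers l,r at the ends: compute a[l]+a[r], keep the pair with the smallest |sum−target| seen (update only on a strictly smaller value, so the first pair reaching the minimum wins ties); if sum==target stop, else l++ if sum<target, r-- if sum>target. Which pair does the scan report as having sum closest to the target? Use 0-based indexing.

[0,17] -15+38=23 d=51 * → r--
[0,16] -15+36=21 d=49 * → r--
[0,15] -15+34=19 d=47 * → r--
[0,14] -15+32=17 d=45 * → r--
[0,13] -15+29=14 d=42 * → r--
[0,12] -15+27=12 d=40 * → r--
[0,11] -15+22=7 d=35 * → r--
[0,10] -15+21=6 d=34 * → r--
[0,9] -15+19=4 d=32 * → r--
[0,8] -15+16=1 d=29 * → r--
[0,7] -15+15=0 d=28 * → r--
[0,6] -15+12=-3 d=25 * → r--
[0,5] -15+6=-9 d=19 * → r--
[0,4] -15+1=-14 d=14 * → r--
[0,3] -15+-3=-18 d=10 * → r--
[0,2] -15+-12=-27 d=1 * → r--
[0,1] -15+-14=-29 d=1 → l++

pair (-15, -12) with sum -27 (|Δ|=1)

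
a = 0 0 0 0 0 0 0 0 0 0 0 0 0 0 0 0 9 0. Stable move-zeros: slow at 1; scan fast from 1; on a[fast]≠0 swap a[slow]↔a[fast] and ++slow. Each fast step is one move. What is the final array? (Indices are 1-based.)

slow=1 fast=1: a[fast]=0, fast++
slow=1 fast=2: a[fast]=0, fast++
slow=1 fast=3: a[fast]=0, fast++
slow=1 fast=4: a[fast]=0, fast++
slow=1 fast=5: a[fast]=0, fast++
slow=1 fast=6: a[fast]=0, fast++
slow=1 fast=7: a[fast]=0, fast++
slow=1 fast=8: a[fast]=0, fast++
slow=1 fast=9: a[fast]=0, fast++
slow=1 fast=10: a[fast]=0, fast++
slow=1 fast=11: a[fast]=0, fast++
slow=1 fast=12: a[fast]=0, fast++
slow=1 fast=13: a[fast]=0, fast++
slow=1 fast=14: a[fast]=0, fast++
slow=1 fast=15: a[fast]=0, fast++
slow=1 fast=16: a[fast]=0, fast++
slow=1 fast=17: a[fast]=9≠0 swap→a[1]=9, slow++,fast++
slow=2 fast=18: a[fast]=0, fast++

[9, 0, 0, 0, 0, 0, 0, 0, 0, 0, 0, 0, 0, 0, 0, 0, 0, 0]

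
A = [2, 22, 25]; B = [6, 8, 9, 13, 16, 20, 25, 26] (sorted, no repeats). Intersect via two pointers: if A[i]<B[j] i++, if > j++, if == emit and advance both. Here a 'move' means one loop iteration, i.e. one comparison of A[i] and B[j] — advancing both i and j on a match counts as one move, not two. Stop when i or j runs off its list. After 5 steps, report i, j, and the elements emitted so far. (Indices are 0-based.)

[i=0,j=0] 2<6 → i++
[i=1,j=0] 22>6 → j++
[i=1,j=1] 22>8 → j++
[i=1,j=2] 22>9 → j++
[i=1,j=3] 22>13 → j++

i=1, j=4, emitted=[]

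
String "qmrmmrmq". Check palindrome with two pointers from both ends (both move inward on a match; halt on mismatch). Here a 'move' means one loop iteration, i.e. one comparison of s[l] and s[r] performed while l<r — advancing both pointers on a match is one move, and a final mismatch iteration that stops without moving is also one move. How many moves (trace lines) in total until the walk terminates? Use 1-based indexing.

4 moves

l=1 r=8: 'q'=='q', l++,r--
l=2 r=7: 'm'=='m', l++,r--
l=3 r=6: 'r'=='r', l++,r--
l=4 r=5: 'm'=='m', l++,r--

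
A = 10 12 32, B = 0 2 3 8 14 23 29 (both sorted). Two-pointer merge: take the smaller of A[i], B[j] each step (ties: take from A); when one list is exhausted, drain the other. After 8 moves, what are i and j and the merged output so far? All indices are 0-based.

i=0 j=0: A[i]=10>B[j]=0 take 0, j++
i=0 j=1: A[i]=10>B[j]=2 take 2, j++
i=0 j=2: A[i]=10>B[j]=3 take 3, j++
i=0 j=3: A[i]=10>B[j]=8 take 8, j++
i=0 j=4: A[i]=10<=B[j]=14 take 10, i++
i=1 j=4: A[i]=12<=B[j]=14 take 12, i++
i=2 j=4: A[i]=32>B[j]=14 take 14, j++
i=2 j=5: A[i]=32>B[j]=23 take 23, j++

i=2, j=6, merged so far=[0, 2, 3, 8, 10, 12, 14, 23]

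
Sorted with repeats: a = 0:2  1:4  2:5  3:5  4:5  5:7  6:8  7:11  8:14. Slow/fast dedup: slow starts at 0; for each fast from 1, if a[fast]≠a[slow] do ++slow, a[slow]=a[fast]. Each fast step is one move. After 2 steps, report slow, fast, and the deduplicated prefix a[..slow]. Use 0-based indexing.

slow=0 fast=1: a[fast]=4≠a[slow]=2 write a[1]=4, slow++,fast++
slow=1 fast=2: a[fast]=5≠a[slow]=4 write a[2]=5, slow++,fast++

slow=2, fast=3, prefix=[2, 4, 5]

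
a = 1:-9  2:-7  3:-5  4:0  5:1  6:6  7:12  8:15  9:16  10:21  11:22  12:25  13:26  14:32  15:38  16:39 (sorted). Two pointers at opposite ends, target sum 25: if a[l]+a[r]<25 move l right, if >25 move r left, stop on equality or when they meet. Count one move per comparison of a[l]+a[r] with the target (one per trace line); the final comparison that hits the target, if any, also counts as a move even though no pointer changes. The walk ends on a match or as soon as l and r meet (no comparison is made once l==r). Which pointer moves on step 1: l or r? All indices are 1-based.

l=1 r=16: -9+39=30 >25, r--

r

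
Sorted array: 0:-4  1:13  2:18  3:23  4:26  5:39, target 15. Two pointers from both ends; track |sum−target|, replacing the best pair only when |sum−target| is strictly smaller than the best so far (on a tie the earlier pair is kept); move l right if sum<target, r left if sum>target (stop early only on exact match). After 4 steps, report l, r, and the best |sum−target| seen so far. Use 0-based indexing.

l=0 r=5: -4+39=35 d=20 *, r--
l=0 r=4: -4+26=22 d=7 *, r--
l=0 r=3: -4+23=19 d=4 *, r--
l=0 r=2: -4+18=14 d=1 *, l++

l=1, r=2, best |Δ|=1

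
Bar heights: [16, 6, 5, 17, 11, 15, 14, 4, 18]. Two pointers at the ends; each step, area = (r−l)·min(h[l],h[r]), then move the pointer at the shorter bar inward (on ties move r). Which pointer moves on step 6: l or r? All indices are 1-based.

[1,9] min(16,18)*8=128 best=128 * → l++
[2,9] min(6,18)*7=42 best=128 → l++
[3,9] min(5,18)*6=30 best=128 → l++
[4,9] min(17,18)*5=85 best=128 → l++
[5,9] min(11,18)*4=44 best=128 → l++
[6,9] min(15,18)*3=45 best=128 → l++

l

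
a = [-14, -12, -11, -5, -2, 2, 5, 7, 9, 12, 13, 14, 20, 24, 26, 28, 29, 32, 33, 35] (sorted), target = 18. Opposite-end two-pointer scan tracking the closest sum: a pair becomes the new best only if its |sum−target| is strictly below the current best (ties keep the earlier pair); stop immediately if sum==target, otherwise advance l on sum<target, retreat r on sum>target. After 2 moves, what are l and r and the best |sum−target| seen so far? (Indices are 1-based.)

l=1, r=18, best |Δ|=1

[1,20] -14+35=21 d=3 * → r--
[1,19] -14+33=19 d=1 * → r--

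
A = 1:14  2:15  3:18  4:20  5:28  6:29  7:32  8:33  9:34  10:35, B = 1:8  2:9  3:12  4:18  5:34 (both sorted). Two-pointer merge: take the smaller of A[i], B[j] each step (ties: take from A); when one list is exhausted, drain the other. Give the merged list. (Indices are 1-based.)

[i=1,j=1] A[i]=14>B[j]=8 take 8 → j++
[i=1,j=2] A[i]=14>B[j]=9 take 9 → j++
[i=1,j=3] A[i]=14>B[j]=12 take 12 → j++
[i=1,j=4] A[i]=14<=B[j]=18 take 14 → i++
[i=2,j=4] A[i]=15<=B[j]=18 take 15 → i++
[i=3,j=4] A[i]=18<=B[j]=18 take 18 → i++
[i=4,j=4] A[i]=20>B[j]=18 take 18 → j++
[i=4,j=5] A[i]=20<=B[j]=34 take 20 → i++
[i=5,j=5] A[i]=28<=B[j]=34 take 28 → i++
[i=6,j=5] A[i]=29<=B[j]=34 take 29 → i++
[i=7,j=5] A[i]=32<=B[j]=34 take 32 → i++
[i=8,j=5] A[i]=33<=B[j]=34 take 33 → i++
[i=9,j=5] A[i]=34<=B[j]=34 take 34 → i++
[i=10,j=5] A[i]=35>B[j]=34 take 34 → j++
[i=10,j=6] B done, take A[i]=35 → i++

[8, 9, 12, 14, 15, 18, 18, 20, 28, 29, 32, 33, 34, 34, 35]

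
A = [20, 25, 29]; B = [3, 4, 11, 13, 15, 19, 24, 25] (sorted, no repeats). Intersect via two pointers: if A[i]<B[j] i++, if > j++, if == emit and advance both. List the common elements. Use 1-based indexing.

[i=1,j=1] 20>3 → j++
[i=1,j=2] 20>4 → j++
[i=1,j=3] 20>11 → j++
[i=1,j=4] 20>13 → j++
[i=1,j=5] 20>15 → j++
[i=1,j=6] 20>19 → j++
[i=1,j=7] 20<24 → i++
[i=2,j=7] 25>24 → j++
[i=2,j=8] 25==25 emit → i++,j++

intersection = [25]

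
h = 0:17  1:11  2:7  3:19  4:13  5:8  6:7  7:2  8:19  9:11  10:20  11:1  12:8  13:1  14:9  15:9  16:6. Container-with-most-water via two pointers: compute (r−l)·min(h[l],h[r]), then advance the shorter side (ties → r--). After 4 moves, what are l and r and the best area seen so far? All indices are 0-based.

l=0, r=12, best area=135

l=0 r=16: min(17,6)*16=96 best=96 *, r--
l=0 r=15: min(17,9)*15=135 best=135 *, r--
l=0 r=14: min(17,9)*14=126 best=135, r--
l=0 r=13: min(17,1)*13=13 best=135, r--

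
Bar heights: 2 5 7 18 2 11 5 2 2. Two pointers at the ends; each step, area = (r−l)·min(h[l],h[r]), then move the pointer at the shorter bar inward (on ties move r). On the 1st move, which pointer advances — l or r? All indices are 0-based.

r

l=0 r=8: min(2,2)*8=16 best=16 *, r--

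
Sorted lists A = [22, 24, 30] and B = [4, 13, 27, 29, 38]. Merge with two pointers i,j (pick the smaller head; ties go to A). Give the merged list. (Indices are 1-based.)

i=1 j=1: A[i]=22>B[j]=4 take 4, j++
i=1 j=2: A[i]=22>B[j]=13 take 13, j++
i=1 j=3: A[i]=22<=B[j]=27 take 22, i++
i=2 j=3: A[i]=24<=B[j]=27 take 24, i++
i=3 j=3: A[i]=30>B[j]=27 take 27, j++
i=3 j=4: A[i]=30>B[j]=29 take 29, j++
i=3 j=5: A[i]=30<=B[j]=38 take 30, i++
i=4 j=5: A done, take B[j]=38, j++

[4, 13, 22, 24, 27, 29, 30, 38]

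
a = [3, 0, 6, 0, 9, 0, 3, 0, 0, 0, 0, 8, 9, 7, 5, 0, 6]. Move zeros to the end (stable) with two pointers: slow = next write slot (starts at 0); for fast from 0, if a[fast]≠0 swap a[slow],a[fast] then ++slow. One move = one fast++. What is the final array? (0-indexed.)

(s=0,f=0) a[fast]=3≠0 swap→a[0]=3 → slow++,fast++
(s=1,f=1) a[fast]=0 → fast++
(s=1,f=2) a[fast]=6≠0 swap→a[1]=6 → slow++,fast++
(s=2,f=3) a[fast]=0 → fast++
(s=2,f=4) a[fast]=9≠0 swap→a[2]=9 → slow++,fast++
(s=3,f=5) a[fast]=0 → fast++
(s=3,f=6) a[fast]=3≠0 swap→a[3]=3 → slow++,fast++
(s=4,f=7) a[fast]=0 → fast++
(s=4,f=8) a[fast]=0 → fast++
(s=4,f=9) a[fast]=0 → fast++
(s=4,f=10) a[fast]=0 → fast++
(s=4,f=11) a[fast]=8≠0 swap→a[4]=8 → slow++,fast++
(s=5,f=12) a[fast]=9≠0 swap→a[5]=9 → slow++,fast++
(s=6,f=13) a[fast]=7≠0 swap→a[6]=7 → slow++,fast++
(s=7,f=14) a[fast]=5≠0 swap→a[7]=5 → slow++,fast++
(s=8,f=15) a[fast]=0 → fast++
(s=8,f=16) a[fast]=6≠0 swap→a[8]=6 → slow++,fast++

[3, 6, 9, 3, 8, 9, 7, 5, 6, 0, 0, 0, 0, 0, 0, 0, 0]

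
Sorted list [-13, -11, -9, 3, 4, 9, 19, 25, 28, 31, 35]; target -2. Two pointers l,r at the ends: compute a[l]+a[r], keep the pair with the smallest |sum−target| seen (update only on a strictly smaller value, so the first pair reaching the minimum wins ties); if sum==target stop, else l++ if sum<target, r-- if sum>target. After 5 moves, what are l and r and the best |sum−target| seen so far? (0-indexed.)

l=0, r=5, best |Δ|=8

[0,10] -13+35=22 d=24 * → r--
[0,9] -13+31=18 d=20 * → r--
[0,8] -13+28=15 d=17 * → r--
[0,7] -13+25=12 d=14 * → r--
[0,6] -13+19=6 d=8 * → r--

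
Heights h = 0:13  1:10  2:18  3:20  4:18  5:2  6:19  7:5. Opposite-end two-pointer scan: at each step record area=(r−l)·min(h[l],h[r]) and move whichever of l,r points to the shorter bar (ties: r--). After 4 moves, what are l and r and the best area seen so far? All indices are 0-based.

[0,7] min(13,5)*7=35 best=35 * → r--
[0,6] min(13,19)*6=78 best=78 * → l++
[1,6] min(10,19)*5=50 best=78 → l++
[2,6] min(18,19)*4=72 best=78 → l++

l=3, r=6, best area=78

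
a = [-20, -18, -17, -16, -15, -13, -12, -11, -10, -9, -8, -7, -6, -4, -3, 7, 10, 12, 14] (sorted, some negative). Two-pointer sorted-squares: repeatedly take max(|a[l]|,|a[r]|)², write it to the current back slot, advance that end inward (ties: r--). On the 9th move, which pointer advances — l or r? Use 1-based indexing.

l

l=1 r=19: |-20|>|14| out[19]=400, l++
l=2 r=19: |-18|>|14| out[18]=324, l++
l=3 r=19: |-17|>|14| out[17]=289, l++
l=4 r=19: |-16|>|14| out[16]=256, l++
l=5 r=19: |-15|>|14| out[15]=225, l++
l=6 r=19: |-13|<=|14| out[14]=196, r--
l=6 r=18: |-13|>|12| out[13]=169, l++
l=7 r=18: |-12|<=|12| out[12]=144, r--
l=7 r=17: |-12|>|10| out[11]=144, l++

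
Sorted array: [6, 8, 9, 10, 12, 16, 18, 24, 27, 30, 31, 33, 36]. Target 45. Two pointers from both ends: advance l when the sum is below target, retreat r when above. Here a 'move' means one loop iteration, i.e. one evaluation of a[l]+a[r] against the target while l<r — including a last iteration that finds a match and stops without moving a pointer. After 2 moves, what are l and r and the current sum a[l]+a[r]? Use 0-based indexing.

l=2, r=12, sum=45

[0,12] 6+36=42 <45 → l++
[1,12] 8+36=44 <45 → l++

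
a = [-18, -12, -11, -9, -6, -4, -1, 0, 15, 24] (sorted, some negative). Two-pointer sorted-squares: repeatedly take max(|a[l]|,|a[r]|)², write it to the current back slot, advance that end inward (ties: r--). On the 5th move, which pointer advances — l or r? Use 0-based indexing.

l=0 r=9: |-18|<=|24| out[9]=576, r--
l=0 r=8: |-18|>|15| out[8]=324, l++
l=1 r=8: |-12|<=|15| out[7]=225, r--
l=1 r=7: |-12|>|0| out[6]=144, l++
l=2 r=7: |-11|>|0| out[5]=121, l++

l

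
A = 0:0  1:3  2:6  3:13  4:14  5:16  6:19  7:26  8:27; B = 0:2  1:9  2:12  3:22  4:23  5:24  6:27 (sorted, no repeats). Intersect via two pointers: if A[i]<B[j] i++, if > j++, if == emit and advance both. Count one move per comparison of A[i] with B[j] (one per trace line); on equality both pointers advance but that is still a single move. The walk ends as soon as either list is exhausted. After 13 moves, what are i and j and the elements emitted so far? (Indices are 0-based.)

[i=0,j=0] 0<2 → i++
[i=1,j=0] 3>2 → j++
[i=1,j=1] 3<9 → i++
[i=2,j=1] 6<9 → i++
[i=3,j=1] 13>9 → j++
[i=3,j=2] 13>12 → j++
[i=3,j=3] 13<22 → i++
[i=4,j=3] 14<22 → i++
[i=5,j=3] 16<22 → i++
[i=6,j=3] 19<22 → i++
[i=7,j=3] 26>22 → j++
[i=7,j=4] 26>23 → j++
[i=7,j=5] 26>24 → j++

i=7, j=6, emitted=[]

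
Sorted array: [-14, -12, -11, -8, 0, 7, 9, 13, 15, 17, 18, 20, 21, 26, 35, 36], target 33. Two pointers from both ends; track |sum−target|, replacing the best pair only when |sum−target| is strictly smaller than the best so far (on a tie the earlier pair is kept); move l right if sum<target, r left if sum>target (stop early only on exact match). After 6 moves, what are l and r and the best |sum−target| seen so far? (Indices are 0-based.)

l=4, r=13, best |Δ|=2

l=0 r=15: -14+36=22 d=11 *, l++
l=1 r=15: -12+36=24 d=9 *, l++
l=2 r=15: -11+36=25 d=8 *, l++
l=3 r=15: -8+36=28 d=5 *, l++
l=4 r=15: 0+36=36 d=3 *, r--
l=4 r=14: 0+35=35 d=2 *, r--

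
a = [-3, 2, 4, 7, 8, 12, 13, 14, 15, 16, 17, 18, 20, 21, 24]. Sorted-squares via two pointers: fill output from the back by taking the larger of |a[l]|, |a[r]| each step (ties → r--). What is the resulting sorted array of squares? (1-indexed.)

[4, 9, 16, 49, 64, 144, 169, 196, 225, 256, 289, 324, 400, 441, 576]

[1,15] |-3|<=|24| out[15]=576 → r--
[1,14] |-3|<=|21| out[14]=441 → r--
[1,13] |-3|<=|20| out[13]=400 → r--
[1,12] |-3|<=|18| out[12]=324 → r--
[1,11] |-3|<=|17| out[11]=289 → r--
[1,10] |-3|<=|16| out[10]=256 → r--
[1,9] |-3|<=|15| out[9]=225 → r--
[1,8] |-3|<=|14| out[8]=196 → r--
[1,7] |-3|<=|13| out[7]=169 → r--
[1,6] |-3|<=|12| out[6]=144 → r--
[1,5] |-3|<=|8| out[5]=64 → r--
[1,4] |-3|<=|7| out[4]=49 → r--
[1,3] |-3|<=|4| out[3]=16 → r--
[1,2] |-3|>|2| out[2]=9 → l++
[2,2] |2|<=|2| out[1]=4 → r--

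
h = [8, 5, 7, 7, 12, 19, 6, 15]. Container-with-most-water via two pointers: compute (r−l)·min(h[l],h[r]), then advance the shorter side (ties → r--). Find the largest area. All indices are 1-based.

max area = 56

l=1 r=8: min(8,15)*7=56 best=56 *, l++
l=2 r=8: min(5,15)*6=30 best=56, l++
l=3 r=8: min(7,15)*5=35 best=56, l++
l=4 r=8: min(7,15)*4=28 best=56, l++
l=5 r=8: min(12,15)*3=36 best=56, l++
l=6 r=8: min(19,15)*2=30 best=56, r--
l=6 r=7: min(19,6)*1=6 best=56, r--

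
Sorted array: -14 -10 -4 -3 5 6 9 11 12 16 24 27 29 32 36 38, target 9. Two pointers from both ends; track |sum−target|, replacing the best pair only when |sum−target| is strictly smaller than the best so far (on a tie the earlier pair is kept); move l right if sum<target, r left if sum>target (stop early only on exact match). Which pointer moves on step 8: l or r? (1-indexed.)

l

l=1 r=16: -14+38=24 d=15 *, r--
l=1 r=15: -14+36=22 d=13 *, r--
l=1 r=14: -14+32=18 d=9 *, r--
l=1 r=13: -14+29=15 d=6 *, r--
l=1 r=12: -14+27=13 d=4 *, r--
l=1 r=11: -14+24=10 d=1 *, r--
l=1 r=10: -14+16=2 d=7, l++
l=2 r=10: -10+16=6 d=3, l++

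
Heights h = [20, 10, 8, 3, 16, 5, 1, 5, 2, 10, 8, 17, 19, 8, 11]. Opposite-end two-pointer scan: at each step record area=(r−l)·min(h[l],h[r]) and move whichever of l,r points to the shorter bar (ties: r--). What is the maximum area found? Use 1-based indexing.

max area = 228

l=1 r=15: min(20,11)*14=154 best=154 *, r--
l=1 r=14: min(20,8)*13=104 best=154, r--
l=1 r=13: min(20,19)*12=228 best=228 *, r--
l=1 r=12: min(20,17)*11=187 best=228, r--
l=1 r=11: min(20,8)*10=80 best=228, r--
l=1 r=10: min(20,10)*9=90 best=228, r--
l=1 r=9: min(20,2)*8=16 best=228, r--
l=1 r=8: min(20,5)*7=35 best=228, r--
l=1 r=7: min(20,1)*6=6 best=228, r--
l=1 r=6: min(20,5)*5=25 best=228, r--
l=1 r=5: min(20,16)*4=64 best=228, r--
l=1 r=4: min(20,3)*3=9 best=228, r--
l=1 r=3: min(20,8)*2=16 best=228, r--
l=1 r=2: min(20,10)*1=10 best=228, r--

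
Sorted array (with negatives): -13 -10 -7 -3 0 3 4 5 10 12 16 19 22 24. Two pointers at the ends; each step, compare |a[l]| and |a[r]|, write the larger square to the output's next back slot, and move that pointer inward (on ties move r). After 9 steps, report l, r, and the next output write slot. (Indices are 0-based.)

l=0 r=13: |-13|<=|24| out[13]=576, r--
l=0 r=12: |-13|<=|22| out[12]=484, r--
l=0 r=11: |-13|<=|19| out[11]=361, r--
l=0 r=10: |-13|<=|16| out[10]=256, r--
l=0 r=9: |-13|>|12| out[9]=169, l++
l=1 r=9: |-10|<=|12| out[8]=144, r--
l=1 r=8: |-10|<=|10| out[7]=100, r--
l=1 r=7: |-10|>|5| out[6]=100, l++
l=2 r=7: |-7|>|5| out[5]=49, l++

l=3, r=7, next write slot=4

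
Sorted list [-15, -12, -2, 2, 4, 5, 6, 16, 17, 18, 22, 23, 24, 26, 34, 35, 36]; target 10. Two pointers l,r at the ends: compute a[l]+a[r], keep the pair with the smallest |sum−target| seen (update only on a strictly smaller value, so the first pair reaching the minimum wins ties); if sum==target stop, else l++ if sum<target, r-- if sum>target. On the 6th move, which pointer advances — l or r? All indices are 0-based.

l=0 r=16: -15+36=21 d=11 *, r--
l=0 r=15: -15+35=20 d=10 *, r--
l=0 r=14: -15+34=19 d=9 *, r--
l=0 r=13: -15+26=11 d=1 *, r--
l=0 r=12: -15+24=9 d=1, l++
l=1 r=12: -12+24=12 d=2, r--

r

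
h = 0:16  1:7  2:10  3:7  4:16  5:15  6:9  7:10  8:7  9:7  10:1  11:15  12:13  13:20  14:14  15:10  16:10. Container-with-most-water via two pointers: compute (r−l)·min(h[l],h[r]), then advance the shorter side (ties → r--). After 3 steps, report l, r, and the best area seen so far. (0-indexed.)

l=0, r=13, best area=196

l=0 r=16: min(16,10)*16=160 best=160 *, r--
l=0 r=15: min(16,10)*15=150 best=160, r--
l=0 r=14: min(16,14)*14=196 best=196 *, r--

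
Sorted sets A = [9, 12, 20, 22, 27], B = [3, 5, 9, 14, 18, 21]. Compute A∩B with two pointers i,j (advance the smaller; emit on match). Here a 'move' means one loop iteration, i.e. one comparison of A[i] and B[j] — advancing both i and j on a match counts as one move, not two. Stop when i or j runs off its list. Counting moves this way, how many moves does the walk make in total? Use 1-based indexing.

i=1 j=1: 9>3, j++
i=1 j=2: 9>5, j++
i=1 j=3: 9==9 emit, i++,j++
i=2 j=4: 12<14, i++
i=3 j=4: 20>14, j++
i=3 j=5: 20>18, j++
i=3 j=6: 20<21, i++
i=4 j=6: 22>21, j++

8 moves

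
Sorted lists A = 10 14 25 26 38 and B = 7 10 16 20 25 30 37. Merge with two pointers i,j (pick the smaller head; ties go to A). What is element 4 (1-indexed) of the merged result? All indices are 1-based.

merged[4] = 14

i=1 j=1: A[i]=10>B[j]=7 take 7, j++
i=1 j=2: A[i]=10<=B[j]=10 take 10, i++
i=2 j=2: A[i]=14>B[j]=10 take 10, j++
i=2 j=3: A[i]=14<=B[j]=16 take 14, i++
i=3 j=3: A[i]=25>B[j]=16 take 16, j++
i=3 j=4: A[i]=25>B[j]=20 take 20, j++
i=3 j=5: A[i]=25<=B[j]=25 take 25, i++
i=4 j=5: A[i]=26>B[j]=25 take 25, j++
i=4 j=6: A[i]=26<=B[j]=30 take 26, i++
i=5 j=6: A[i]=38>B[j]=30 take 30, j++
i=5 j=7: A[i]=38>B[j]=37 take 37, j++
i=5 j=8: B done, take A[i]=38, i++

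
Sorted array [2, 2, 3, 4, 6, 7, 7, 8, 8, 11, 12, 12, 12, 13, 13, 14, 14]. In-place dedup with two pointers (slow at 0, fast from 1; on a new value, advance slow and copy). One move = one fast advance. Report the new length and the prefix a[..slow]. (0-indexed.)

length 10; prefix = [2, 3, 4, 6, 7, 8, 11, 12, 13, 14]

slow=0 fast=1: a[fast]=2=a[slow] dup, fast++
slow=0 fast=2: a[fast]=3≠a[slow]=2 write a[1]=3, slow++,fast++
slow=1 fast=3: a[fast]=4≠a[slow]=3 write a[2]=4, slow++,fast++
slow=2 fast=4: a[fast]=6≠a[slow]=4 write a[3]=6, slow++,fast++
slow=3 fast=5: a[fast]=7≠a[slow]=6 write a[4]=7, slow++,fast++
slow=4 fast=6: a[fast]=7=a[slow] dup, fast++
slow=4 fast=7: a[fast]=8≠a[slow]=7 write a[5]=8, slow++,fast++
slow=5 fast=8: a[fast]=8=a[slow] dup, fast++
slow=5 fast=9: a[fast]=11≠a[slow]=8 write a[6]=11, slow++,fast++
slow=6 fast=10: a[fast]=12≠a[slow]=11 write a[7]=12, slow++,fast++
slow=7 fast=11: a[fast]=12=a[slow] dup, fast++
slow=7 fast=12: a[fast]=12=a[slow] dup, fast++
slow=7 fast=13: a[fast]=13≠a[slow]=12 write a[8]=13, slow++,fast++
slow=8 fast=14: a[fast]=13=a[slow] dup, fast++
slow=8 fast=15: a[fast]=14≠a[slow]=13 write a[9]=14, slow++,fast++
slow=9 fast=16: a[fast]=14=a[slow] dup, fast++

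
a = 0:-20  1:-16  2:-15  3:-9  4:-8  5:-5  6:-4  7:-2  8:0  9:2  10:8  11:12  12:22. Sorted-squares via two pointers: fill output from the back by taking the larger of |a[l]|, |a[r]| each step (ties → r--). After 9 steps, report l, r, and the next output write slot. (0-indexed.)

l=6, r=9, next write slot=3

[0,12] |-20|<=|22| out[12]=484 → r--
[0,11] |-20|>|12| out[11]=400 → l++
[1,11] |-16|>|12| out[10]=256 → l++
[2,11] |-15|>|12| out[9]=225 → l++
[3,11] |-9|<=|12| out[8]=144 → r--
[3,10] |-9|>|8| out[7]=81 → l++
[4,10] |-8|<=|8| out[6]=64 → r--
[4,9] |-8|>|2| out[5]=64 → l++
[5,9] |-5|>|2| out[4]=25 → l++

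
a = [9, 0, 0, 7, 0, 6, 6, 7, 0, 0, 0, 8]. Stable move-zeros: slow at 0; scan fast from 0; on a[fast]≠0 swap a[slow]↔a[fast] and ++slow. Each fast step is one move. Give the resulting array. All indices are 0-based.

[9, 7, 6, 6, 7, 8, 0, 0, 0, 0, 0, 0]

slow=0 fast=0: a[fast]=9≠0 swap→a[0]=9, slow++,fast++
slow=1 fast=1: a[fast]=0, fast++
slow=1 fast=2: a[fast]=0, fast++
slow=1 fast=3: a[fast]=7≠0 swap→a[1]=7, slow++,fast++
slow=2 fast=4: a[fast]=0, fast++
slow=2 fast=5: a[fast]=6≠0 swap→a[2]=6, slow++,fast++
slow=3 fast=6: a[fast]=6≠0 swap→a[3]=6, slow++,fast++
slow=4 fast=7: a[fast]=7≠0 swap→a[4]=7, slow++,fast++
slow=5 fast=8: a[fast]=0, fast++
slow=5 fast=9: a[fast]=0, fast++
slow=5 fast=10: a[fast]=0, fast++
slow=5 fast=11: a[fast]=8≠0 swap→a[5]=8, slow++,fast++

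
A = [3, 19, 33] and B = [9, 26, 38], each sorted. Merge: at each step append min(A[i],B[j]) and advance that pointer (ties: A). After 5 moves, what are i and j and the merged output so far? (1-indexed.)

i=4, j=3, merged so far=[3, 9, 19, 26, 33]

i=1 j=1: A[i]=3<=B[j]=9 take 3, i++
i=2 j=1: A[i]=19>B[j]=9 take 9, j++
i=2 j=2: A[i]=19<=B[j]=26 take 19, i++
i=3 j=2: A[i]=33>B[j]=26 take 26, j++
i=3 j=3: A[i]=33<=B[j]=38 take 33, i++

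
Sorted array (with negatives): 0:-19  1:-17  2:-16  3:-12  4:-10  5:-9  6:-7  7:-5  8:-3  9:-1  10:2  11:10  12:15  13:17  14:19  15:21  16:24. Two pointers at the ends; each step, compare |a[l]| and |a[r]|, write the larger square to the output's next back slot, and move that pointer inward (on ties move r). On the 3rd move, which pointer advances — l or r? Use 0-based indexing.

r

l=0 r=16: |-19|<=|24| out[16]=576, r--
l=0 r=15: |-19|<=|21| out[15]=441, r--
l=0 r=14: |-19|<=|19| out[14]=361, r--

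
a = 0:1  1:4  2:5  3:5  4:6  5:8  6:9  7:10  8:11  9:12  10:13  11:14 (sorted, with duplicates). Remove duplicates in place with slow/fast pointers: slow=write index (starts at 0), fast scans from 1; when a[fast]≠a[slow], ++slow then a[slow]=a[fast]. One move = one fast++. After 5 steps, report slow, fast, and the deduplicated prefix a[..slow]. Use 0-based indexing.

(s=0,f=1) a[fast]=4≠a[slow]=1 write a[1]=4 → slow++,fast++
(s=1,f=2) a[fast]=5≠a[slow]=4 write a[2]=5 → slow++,fast++
(s=2,f=3) a[fast]=5=a[slow] dup → fast++
(s=2,f=4) a[fast]=6≠a[slow]=5 write a[3]=6 → slow++,fast++
(s=3,f=5) a[fast]=8≠a[slow]=6 write a[4]=8 → slow++,fast++

slow=4, fast=6, prefix=[1, 4, 5, 6, 8]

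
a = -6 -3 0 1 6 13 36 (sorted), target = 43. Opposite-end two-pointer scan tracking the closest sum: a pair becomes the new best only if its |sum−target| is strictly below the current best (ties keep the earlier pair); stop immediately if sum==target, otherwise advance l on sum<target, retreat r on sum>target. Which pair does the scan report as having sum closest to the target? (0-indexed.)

pair (6, 36) with sum 42 (|Δ|=1)

l=0 r=6: -6+36=30 d=13 *, l++
l=1 r=6: -3+36=33 d=10 *, l++
l=2 r=6: 0+36=36 d=7 *, l++
l=3 r=6: 1+36=37 d=6 *, l++
l=4 r=6: 6+36=42 d=1 *, l++
l=5 r=6: 13+36=49 d=6, r--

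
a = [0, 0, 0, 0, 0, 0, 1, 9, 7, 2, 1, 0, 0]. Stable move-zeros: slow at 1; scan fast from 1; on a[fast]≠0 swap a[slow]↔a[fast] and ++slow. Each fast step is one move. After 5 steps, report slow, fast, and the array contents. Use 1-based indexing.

(s=1,f=1) a[fast]=0 → fast++
(s=1,f=2) a[fast]=0 → fast++
(s=1,f=3) a[fast]=0 → fast++
(s=1,f=4) a[fast]=0 → fast++
(s=1,f=5) a[fast]=0 → fast++

slow=1, fast=6, a=[0, 0, 0, 0, 0, 0, 1, 9, 7, 2, 1, 0, 0]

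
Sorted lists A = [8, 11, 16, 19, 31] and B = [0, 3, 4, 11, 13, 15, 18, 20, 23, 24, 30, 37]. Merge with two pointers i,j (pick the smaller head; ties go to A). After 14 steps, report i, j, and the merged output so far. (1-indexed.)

[i=1,j=1] A[i]=8>B[j]=0 take 0 → j++
[i=1,j=2] A[i]=8>B[j]=3 take 3 → j++
[i=1,j=3] A[i]=8>B[j]=4 take 4 → j++
[i=1,j=4] A[i]=8<=B[j]=11 take 8 → i++
[i=2,j=4] A[i]=11<=B[j]=11 take 11 → i++
[i=3,j=4] A[i]=16>B[j]=11 take 11 → j++
[i=3,j=5] A[i]=16>B[j]=13 take 13 → j++
[i=3,j=6] A[i]=16>B[j]=15 take 15 → j++
[i=3,j=7] A[i]=16<=B[j]=18 take 16 → i++
[i=4,j=7] A[i]=19>B[j]=18 take 18 → j++
[i=4,j=8] A[i]=19<=B[j]=20 take 19 → i++
[i=5,j=8] A[i]=31>B[j]=20 take 20 → j++
[i=5,j=9] A[i]=31>B[j]=23 take 23 → j++
[i=5,j=10] A[i]=31>B[j]=24 take 24 → j++

i=5, j=11, merged so far=[0, 3, 4, 8, 11, 11, 13, 15, 16, 18, 19, 20, 23, 24]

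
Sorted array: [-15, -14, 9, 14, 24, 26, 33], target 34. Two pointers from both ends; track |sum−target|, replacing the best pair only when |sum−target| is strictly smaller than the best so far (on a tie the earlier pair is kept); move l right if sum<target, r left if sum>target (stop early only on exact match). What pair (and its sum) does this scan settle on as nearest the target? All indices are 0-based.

[0,6] -15+33=18 d=16 * → l++
[1,6] -14+33=19 d=15 * → l++
[2,6] 9+33=42 d=8 * → r--
[2,5] 9+26=35 d=1 * → r--
[2,4] 9+24=33 d=1 → l++
[3,4] 14+24=38 d=4 → r--

pair (9, 26) with sum 35 (|Δ|=1)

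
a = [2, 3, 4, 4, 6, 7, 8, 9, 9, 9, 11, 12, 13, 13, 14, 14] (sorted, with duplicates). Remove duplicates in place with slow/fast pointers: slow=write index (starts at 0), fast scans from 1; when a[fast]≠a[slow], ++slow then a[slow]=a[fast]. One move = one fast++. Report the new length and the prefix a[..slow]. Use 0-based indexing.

length 11; prefix = [2, 3, 4, 6, 7, 8, 9, 11, 12, 13, 14]

(s=0,f=1) a[fast]=3≠a[slow]=2 write a[1]=3 → slow++,fast++
(s=1,f=2) a[fast]=4≠a[slow]=3 write a[2]=4 → slow++,fast++
(s=2,f=3) a[fast]=4=a[slow] dup → fast++
(s=2,f=4) a[fast]=6≠a[slow]=4 write a[3]=6 → slow++,fast++
(s=3,f=5) a[fast]=7≠a[slow]=6 write a[4]=7 → slow++,fast++
(s=4,f=6) a[fast]=8≠a[slow]=7 write a[5]=8 → slow++,fast++
(s=5,f=7) a[fast]=9≠a[slow]=8 write a[6]=9 → slow++,fast++
(s=6,f=8) a[fast]=9=a[slow] dup → fast++
(s=6,f=9) a[fast]=9=a[slow] dup → fast++
(s=6,f=10) a[fast]=11≠a[slow]=9 write a[7]=11 → slow++,fast++
(s=7,f=11) a[fast]=12≠a[slow]=11 write a[8]=12 → slow++,fast++
(s=8,f=12) a[fast]=13≠a[slow]=12 write a[9]=13 → slow++,fast++
(s=9,f=13) a[fast]=13=a[slow] dup → fast++
(s=9,f=14) a[fast]=14≠a[slow]=13 write a[10]=14 → slow++,fast++
(s=10,f=15) a[fast]=14=a[slow] dup → fast++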